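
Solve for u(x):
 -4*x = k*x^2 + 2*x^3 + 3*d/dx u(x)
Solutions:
 u(x) = C1 - k*x^3/9 - x^4/6 - 2*x^2/3


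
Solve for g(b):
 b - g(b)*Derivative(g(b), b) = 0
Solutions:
 g(b) = -sqrt(C1 + b^2)
 g(b) = sqrt(C1 + b^2)


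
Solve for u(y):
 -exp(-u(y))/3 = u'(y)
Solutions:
 u(y) = log(C1 - y/3)


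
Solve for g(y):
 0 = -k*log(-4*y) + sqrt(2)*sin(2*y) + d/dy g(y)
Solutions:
 g(y) = C1 + k*y*(log(-y) - 1) + 2*k*y*log(2) + sqrt(2)*cos(2*y)/2


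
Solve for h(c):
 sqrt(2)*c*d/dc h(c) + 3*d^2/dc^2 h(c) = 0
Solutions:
 h(c) = C1 + C2*erf(2^(3/4)*sqrt(3)*c/6)


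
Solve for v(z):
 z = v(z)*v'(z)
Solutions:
 v(z) = -sqrt(C1 + z^2)
 v(z) = sqrt(C1 + z^2)


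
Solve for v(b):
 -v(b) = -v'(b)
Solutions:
 v(b) = C1*exp(b)


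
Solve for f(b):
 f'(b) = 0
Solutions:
 f(b) = C1


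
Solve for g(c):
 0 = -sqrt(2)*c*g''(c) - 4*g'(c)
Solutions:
 g(c) = C1 + C2*c^(1 - 2*sqrt(2))


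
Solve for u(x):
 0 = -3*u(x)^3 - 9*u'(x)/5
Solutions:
 u(x) = -sqrt(6)*sqrt(-1/(C1 - 5*x))/2
 u(x) = sqrt(6)*sqrt(-1/(C1 - 5*x))/2


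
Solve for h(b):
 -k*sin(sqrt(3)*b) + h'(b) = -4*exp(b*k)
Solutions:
 h(b) = C1 - sqrt(3)*k*cos(sqrt(3)*b)/3 - 4*exp(b*k)/k


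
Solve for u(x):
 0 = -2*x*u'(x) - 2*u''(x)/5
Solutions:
 u(x) = C1 + C2*erf(sqrt(10)*x/2)


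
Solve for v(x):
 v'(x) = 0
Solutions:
 v(x) = C1


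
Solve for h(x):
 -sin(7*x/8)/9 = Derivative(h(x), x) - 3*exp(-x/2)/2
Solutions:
 h(x) = C1 + 8*cos(7*x/8)/63 - 3*exp(-x/2)


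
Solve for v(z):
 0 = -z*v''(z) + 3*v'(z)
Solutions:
 v(z) = C1 + C2*z^4


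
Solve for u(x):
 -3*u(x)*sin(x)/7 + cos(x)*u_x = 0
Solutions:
 u(x) = C1/cos(x)^(3/7)


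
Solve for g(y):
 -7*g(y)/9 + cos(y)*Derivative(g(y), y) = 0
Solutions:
 g(y) = C1*(sin(y) + 1)^(7/18)/(sin(y) - 1)^(7/18)


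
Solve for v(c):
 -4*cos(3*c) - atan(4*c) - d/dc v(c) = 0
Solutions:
 v(c) = C1 - c*atan(4*c) + log(16*c^2 + 1)/8 - 4*sin(3*c)/3


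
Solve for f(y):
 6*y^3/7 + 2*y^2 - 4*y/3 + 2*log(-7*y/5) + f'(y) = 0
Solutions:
 f(y) = C1 - 3*y^4/14 - 2*y^3/3 + 2*y^2/3 - 2*y*log(-y) + 2*y*(-log(7) + 1 + log(5))


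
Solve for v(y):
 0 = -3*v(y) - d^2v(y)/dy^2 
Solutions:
 v(y) = C1*sin(sqrt(3)*y) + C2*cos(sqrt(3)*y)


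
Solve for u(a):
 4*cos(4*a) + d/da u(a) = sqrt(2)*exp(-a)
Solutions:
 u(a) = C1 - sin(4*a) - sqrt(2)*exp(-a)


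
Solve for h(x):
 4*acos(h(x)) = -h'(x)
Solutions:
 Integral(1/acos(_y), (_y, h(x))) = C1 - 4*x


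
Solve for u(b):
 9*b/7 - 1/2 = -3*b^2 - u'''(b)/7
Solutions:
 u(b) = C1 + C2*b + C3*b^2 - 7*b^5/20 - 3*b^4/8 + 7*b^3/12


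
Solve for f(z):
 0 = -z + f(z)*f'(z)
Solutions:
 f(z) = -sqrt(C1 + z^2)
 f(z) = sqrt(C1 + z^2)


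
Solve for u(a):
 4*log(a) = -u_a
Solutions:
 u(a) = C1 - 4*a*log(a) + 4*a


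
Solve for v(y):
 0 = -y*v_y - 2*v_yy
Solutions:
 v(y) = C1 + C2*erf(y/2)


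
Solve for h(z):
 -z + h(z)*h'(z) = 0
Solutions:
 h(z) = -sqrt(C1 + z^2)
 h(z) = sqrt(C1 + z^2)


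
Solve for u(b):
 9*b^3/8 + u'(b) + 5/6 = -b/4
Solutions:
 u(b) = C1 - 9*b^4/32 - b^2/8 - 5*b/6


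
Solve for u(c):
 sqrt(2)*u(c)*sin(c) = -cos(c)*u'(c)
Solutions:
 u(c) = C1*cos(c)^(sqrt(2))


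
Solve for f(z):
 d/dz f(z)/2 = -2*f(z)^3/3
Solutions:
 f(z) = -sqrt(6)*sqrt(-1/(C1 - 4*z))/2
 f(z) = sqrt(6)*sqrt(-1/(C1 - 4*z))/2


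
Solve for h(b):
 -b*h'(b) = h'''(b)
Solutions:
 h(b) = C1 + Integral(C2*airyai(-b) + C3*airybi(-b), b)


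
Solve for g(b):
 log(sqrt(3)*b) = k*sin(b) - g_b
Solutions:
 g(b) = C1 - b*log(b) - b*log(3)/2 + b - k*cos(b)


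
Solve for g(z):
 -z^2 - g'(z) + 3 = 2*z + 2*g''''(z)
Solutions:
 g(z) = C1 + C4*exp(-2^(2/3)*z/2) - z^3/3 - z^2 + 3*z + (C2*sin(2^(2/3)*sqrt(3)*z/4) + C3*cos(2^(2/3)*sqrt(3)*z/4))*exp(2^(2/3)*z/4)


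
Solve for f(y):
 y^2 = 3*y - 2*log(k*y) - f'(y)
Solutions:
 f(y) = C1 - y^3/3 + 3*y^2/2 - 2*y*log(k*y) + 2*y


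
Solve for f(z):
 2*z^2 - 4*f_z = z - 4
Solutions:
 f(z) = C1 + z^3/6 - z^2/8 + z


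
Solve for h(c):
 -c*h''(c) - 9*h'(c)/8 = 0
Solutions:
 h(c) = C1 + C2/c^(1/8)


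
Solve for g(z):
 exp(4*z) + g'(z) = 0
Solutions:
 g(z) = C1 - exp(4*z)/4


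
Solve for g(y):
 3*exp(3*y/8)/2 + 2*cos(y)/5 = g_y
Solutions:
 g(y) = C1 + 4*exp(3*y/8) + 2*sin(y)/5


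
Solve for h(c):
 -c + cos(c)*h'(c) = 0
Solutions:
 h(c) = C1 + Integral(c/cos(c), c)


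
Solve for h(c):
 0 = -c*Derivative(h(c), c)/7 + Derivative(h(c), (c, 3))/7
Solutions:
 h(c) = C1 + Integral(C2*airyai(c) + C3*airybi(c), c)


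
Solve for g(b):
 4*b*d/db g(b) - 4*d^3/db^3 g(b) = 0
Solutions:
 g(b) = C1 + Integral(C2*airyai(b) + C3*airybi(b), b)


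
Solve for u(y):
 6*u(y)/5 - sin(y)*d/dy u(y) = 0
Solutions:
 u(y) = C1*(cos(y) - 1)^(3/5)/(cos(y) + 1)^(3/5)


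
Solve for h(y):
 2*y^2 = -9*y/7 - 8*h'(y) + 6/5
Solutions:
 h(y) = C1 - y^3/12 - 9*y^2/112 + 3*y/20


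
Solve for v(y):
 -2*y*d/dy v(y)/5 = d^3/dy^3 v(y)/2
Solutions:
 v(y) = C1 + Integral(C2*airyai(-10^(2/3)*y/5) + C3*airybi(-10^(2/3)*y/5), y)


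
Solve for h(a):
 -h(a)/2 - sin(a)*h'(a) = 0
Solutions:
 h(a) = C1*(cos(a) + 1)^(1/4)/(cos(a) - 1)^(1/4)


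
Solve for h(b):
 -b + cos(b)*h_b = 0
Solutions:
 h(b) = C1 + Integral(b/cos(b), b)


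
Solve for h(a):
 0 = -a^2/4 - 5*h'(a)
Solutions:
 h(a) = C1 - a^3/60


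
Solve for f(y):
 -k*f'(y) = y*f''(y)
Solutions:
 f(y) = C1 + y^(1 - re(k))*(C2*sin(log(y)*Abs(im(k))) + C3*cos(log(y)*im(k)))


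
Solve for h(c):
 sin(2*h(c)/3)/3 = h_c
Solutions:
 -c/3 + 3*log(cos(2*h(c)/3) - 1)/4 - 3*log(cos(2*h(c)/3) + 1)/4 = C1


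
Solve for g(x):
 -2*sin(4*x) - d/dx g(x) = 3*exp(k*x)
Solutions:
 g(x) = C1 + cos(4*x)/2 - 3*exp(k*x)/k


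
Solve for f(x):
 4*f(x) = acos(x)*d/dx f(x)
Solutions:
 f(x) = C1*exp(4*Integral(1/acos(x), x))


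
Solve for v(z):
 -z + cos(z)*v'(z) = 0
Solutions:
 v(z) = C1 + Integral(z/cos(z), z)


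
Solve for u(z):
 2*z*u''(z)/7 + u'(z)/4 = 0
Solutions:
 u(z) = C1 + C2*z^(1/8)


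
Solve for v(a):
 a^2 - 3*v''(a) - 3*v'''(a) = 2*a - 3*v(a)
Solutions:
 v(a) = C1*exp(-a*(2*2^(1/3)/(3*sqrt(69) + 25)^(1/3) + 4 + 2^(2/3)*(3*sqrt(69) + 25)^(1/3))/12)*sin(2^(1/3)*sqrt(3)*a*(-2^(1/3)*(3*sqrt(69) + 25)^(1/3) + 2/(3*sqrt(69) + 25)^(1/3))/12) + C2*exp(-a*(2*2^(1/3)/(3*sqrt(69) + 25)^(1/3) + 4 + 2^(2/3)*(3*sqrt(69) + 25)^(1/3))/12)*cos(2^(1/3)*sqrt(3)*a*(-2^(1/3)*(3*sqrt(69) + 25)^(1/3) + 2/(3*sqrt(69) + 25)^(1/3))/12) + C3*exp(a*(-2 + 2*2^(1/3)/(3*sqrt(69) + 25)^(1/3) + 2^(2/3)*(3*sqrt(69) + 25)^(1/3))/6) - a^2/3 + 2*a/3 - 2/3


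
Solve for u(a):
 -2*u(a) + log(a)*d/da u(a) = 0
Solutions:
 u(a) = C1*exp(2*li(a))


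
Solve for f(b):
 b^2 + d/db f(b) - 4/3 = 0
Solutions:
 f(b) = C1 - b^3/3 + 4*b/3


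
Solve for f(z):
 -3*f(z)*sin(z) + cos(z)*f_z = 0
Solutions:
 f(z) = C1/cos(z)^3


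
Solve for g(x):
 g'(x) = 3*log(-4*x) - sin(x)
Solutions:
 g(x) = C1 + 3*x*log(-x) - 3*x + 6*x*log(2) + cos(x)


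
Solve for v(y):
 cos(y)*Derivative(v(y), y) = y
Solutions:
 v(y) = C1 + Integral(y/cos(y), y)


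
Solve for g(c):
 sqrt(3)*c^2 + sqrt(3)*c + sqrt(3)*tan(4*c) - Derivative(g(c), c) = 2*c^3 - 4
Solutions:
 g(c) = C1 - c^4/2 + sqrt(3)*c^3/3 + sqrt(3)*c^2/2 + 4*c - sqrt(3)*log(cos(4*c))/4


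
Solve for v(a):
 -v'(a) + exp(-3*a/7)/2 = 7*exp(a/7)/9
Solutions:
 v(a) = C1 - 49*exp(a/7)/9 - 7*exp(-3*a/7)/6


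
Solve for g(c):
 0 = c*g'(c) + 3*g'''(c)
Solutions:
 g(c) = C1 + Integral(C2*airyai(-3^(2/3)*c/3) + C3*airybi(-3^(2/3)*c/3), c)


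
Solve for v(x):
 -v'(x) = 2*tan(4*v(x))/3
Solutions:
 v(x) = -asin(C1*exp(-8*x/3))/4 + pi/4
 v(x) = asin(C1*exp(-8*x/3))/4


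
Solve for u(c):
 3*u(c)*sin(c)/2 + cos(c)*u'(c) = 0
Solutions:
 u(c) = C1*cos(c)^(3/2)


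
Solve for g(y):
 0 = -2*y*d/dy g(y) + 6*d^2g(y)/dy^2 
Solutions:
 g(y) = C1 + C2*erfi(sqrt(6)*y/6)


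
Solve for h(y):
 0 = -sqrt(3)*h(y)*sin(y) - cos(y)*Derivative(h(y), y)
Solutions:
 h(y) = C1*cos(y)^(sqrt(3))


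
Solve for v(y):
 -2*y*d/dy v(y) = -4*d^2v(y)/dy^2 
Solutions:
 v(y) = C1 + C2*erfi(y/2)


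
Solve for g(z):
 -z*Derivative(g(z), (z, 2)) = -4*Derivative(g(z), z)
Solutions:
 g(z) = C1 + C2*z^5


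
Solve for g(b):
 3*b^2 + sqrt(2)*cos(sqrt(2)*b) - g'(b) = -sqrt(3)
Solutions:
 g(b) = C1 + b^3 + sqrt(3)*b + sin(sqrt(2)*b)


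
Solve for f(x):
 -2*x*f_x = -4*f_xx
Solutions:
 f(x) = C1 + C2*erfi(x/2)


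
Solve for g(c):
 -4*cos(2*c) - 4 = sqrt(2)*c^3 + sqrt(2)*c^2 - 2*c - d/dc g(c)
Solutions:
 g(c) = C1 + sqrt(2)*c^4/4 + sqrt(2)*c^3/3 - c^2 + 4*c + 4*sin(c)*cos(c)


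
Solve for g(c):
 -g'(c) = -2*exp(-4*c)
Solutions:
 g(c) = C1 - exp(-4*c)/2


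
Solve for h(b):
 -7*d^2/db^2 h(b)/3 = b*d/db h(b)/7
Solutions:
 h(b) = C1 + C2*erf(sqrt(6)*b/14)


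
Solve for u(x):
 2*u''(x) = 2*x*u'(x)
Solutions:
 u(x) = C1 + C2*erfi(sqrt(2)*x/2)


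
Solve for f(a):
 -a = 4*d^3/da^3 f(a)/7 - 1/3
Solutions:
 f(a) = C1 + C2*a + C3*a^2 - 7*a^4/96 + 7*a^3/72


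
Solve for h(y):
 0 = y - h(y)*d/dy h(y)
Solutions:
 h(y) = -sqrt(C1 + y^2)
 h(y) = sqrt(C1 + y^2)


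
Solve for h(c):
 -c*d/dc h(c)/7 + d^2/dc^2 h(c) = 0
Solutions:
 h(c) = C1 + C2*erfi(sqrt(14)*c/14)


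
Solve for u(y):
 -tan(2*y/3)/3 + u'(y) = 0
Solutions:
 u(y) = C1 - log(cos(2*y/3))/2


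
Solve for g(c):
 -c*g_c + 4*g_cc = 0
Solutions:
 g(c) = C1 + C2*erfi(sqrt(2)*c/4)


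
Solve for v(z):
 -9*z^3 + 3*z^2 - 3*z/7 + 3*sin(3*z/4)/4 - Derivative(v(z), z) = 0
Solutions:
 v(z) = C1 - 9*z^4/4 + z^3 - 3*z^2/14 - cos(3*z/4)


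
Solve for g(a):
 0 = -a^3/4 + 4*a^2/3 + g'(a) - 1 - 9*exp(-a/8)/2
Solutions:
 g(a) = C1 + a^4/16 - 4*a^3/9 + a - 36*exp(-a/8)


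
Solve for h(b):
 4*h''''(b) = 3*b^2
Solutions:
 h(b) = C1 + C2*b + C3*b^2 + C4*b^3 + b^6/480


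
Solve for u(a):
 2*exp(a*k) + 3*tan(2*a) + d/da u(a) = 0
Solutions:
 u(a) = C1 - 2*Piecewise((exp(a*k)/k, Ne(k, 0)), (a, True)) + 3*log(cos(2*a))/2


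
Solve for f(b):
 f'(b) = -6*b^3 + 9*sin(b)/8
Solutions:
 f(b) = C1 - 3*b^4/2 - 9*cos(b)/8


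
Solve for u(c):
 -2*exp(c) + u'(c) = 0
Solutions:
 u(c) = C1 + 2*exp(c)


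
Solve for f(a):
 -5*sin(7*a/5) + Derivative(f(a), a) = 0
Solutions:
 f(a) = C1 - 25*cos(7*a/5)/7


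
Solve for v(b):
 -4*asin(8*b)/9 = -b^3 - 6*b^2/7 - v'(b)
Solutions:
 v(b) = C1 - b^4/4 - 2*b^3/7 + 4*b*asin(8*b)/9 + sqrt(1 - 64*b^2)/18


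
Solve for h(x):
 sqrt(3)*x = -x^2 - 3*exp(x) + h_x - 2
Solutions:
 h(x) = C1 + x^3/3 + sqrt(3)*x^2/2 + 2*x + 3*exp(x)


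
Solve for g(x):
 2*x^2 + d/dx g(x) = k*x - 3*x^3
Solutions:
 g(x) = C1 + k*x^2/2 - 3*x^4/4 - 2*x^3/3


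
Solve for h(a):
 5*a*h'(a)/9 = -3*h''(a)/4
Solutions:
 h(a) = C1 + C2*erf(sqrt(30)*a/9)


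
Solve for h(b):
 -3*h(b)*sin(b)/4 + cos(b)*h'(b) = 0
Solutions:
 h(b) = C1/cos(b)^(3/4)


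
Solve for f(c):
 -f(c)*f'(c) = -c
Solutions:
 f(c) = -sqrt(C1 + c^2)
 f(c) = sqrt(C1 + c^2)


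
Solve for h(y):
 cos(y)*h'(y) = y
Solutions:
 h(y) = C1 + Integral(y/cos(y), y)


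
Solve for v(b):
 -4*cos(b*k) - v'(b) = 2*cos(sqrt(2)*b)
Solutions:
 v(b) = C1 - sqrt(2)*sin(sqrt(2)*b) - 4*sin(b*k)/k


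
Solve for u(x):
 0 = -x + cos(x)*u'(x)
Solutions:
 u(x) = C1 + Integral(x/cos(x), x)


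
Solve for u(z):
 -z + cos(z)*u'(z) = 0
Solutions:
 u(z) = C1 + Integral(z/cos(z), z)


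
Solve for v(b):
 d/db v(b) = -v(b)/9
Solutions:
 v(b) = C1*exp(-b/9)


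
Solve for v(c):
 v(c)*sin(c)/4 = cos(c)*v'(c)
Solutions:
 v(c) = C1/cos(c)^(1/4)


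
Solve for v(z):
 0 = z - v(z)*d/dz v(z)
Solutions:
 v(z) = -sqrt(C1 + z^2)
 v(z) = sqrt(C1 + z^2)


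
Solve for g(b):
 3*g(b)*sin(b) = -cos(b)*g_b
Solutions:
 g(b) = C1*cos(b)^3


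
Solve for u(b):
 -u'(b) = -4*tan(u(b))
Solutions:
 u(b) = pi - asin(C1*exp(4*b))
 u(b) = asin(C1*exp(4*b))


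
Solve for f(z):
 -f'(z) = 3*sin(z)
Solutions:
 f(z) = C1 + 3*cos(z)


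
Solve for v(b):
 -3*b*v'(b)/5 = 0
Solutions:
 v(b) = C1


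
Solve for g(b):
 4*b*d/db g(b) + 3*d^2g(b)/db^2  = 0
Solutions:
 g(b) = C1 + C2*erf(sqrt(6)*b/3)


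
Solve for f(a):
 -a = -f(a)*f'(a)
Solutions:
 f(a) = -sqrt(C1 + a^2)
 f(a) = sqrt(C1 + a^2)


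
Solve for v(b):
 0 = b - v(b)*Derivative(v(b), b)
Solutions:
 v(b) = -sqrt(C1 + b^2)
 v(b) = sqrt(C1 + b^2)


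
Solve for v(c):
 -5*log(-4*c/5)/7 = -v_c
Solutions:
 v(c) = C1 + 5*c*log(-c)/7 + 5*c*(-log(5) - 1 + 2*log(2))/7


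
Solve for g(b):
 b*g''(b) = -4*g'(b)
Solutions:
 g(b) = C1 + C2/b^3


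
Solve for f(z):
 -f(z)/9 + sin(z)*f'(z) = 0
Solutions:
 f(z) = C1*(cos(z) - 1)^(1/18)/(cos(z) + 1)^(1/18)


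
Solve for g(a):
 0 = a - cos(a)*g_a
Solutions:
 g(a) = C1 + Integral(a/cos(a), a)


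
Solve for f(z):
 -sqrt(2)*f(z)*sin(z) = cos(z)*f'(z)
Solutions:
 f(z) = C1*cos(z)^(sqrt(2))


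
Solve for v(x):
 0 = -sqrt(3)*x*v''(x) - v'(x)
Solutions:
 v(x) = C1 + C2*x^(1 - sqrt(3)/3)


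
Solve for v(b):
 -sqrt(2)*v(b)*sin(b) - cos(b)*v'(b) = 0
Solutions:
 v(b) = C1*cos(b)^(sqrt(2))


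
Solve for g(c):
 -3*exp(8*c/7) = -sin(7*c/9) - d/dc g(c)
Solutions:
 g(c) = C1 + 21*exp(8*c/7)/8 + 9*cos(7*c/9)/7


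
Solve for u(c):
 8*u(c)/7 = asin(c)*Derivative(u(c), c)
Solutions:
 u(c) = C1*exp(8*Integral(1/asin(c), c)/7)


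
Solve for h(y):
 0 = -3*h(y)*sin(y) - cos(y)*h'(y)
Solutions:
 h(y) = C1*cos(y)^3


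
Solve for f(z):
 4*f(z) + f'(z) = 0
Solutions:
 f(z) = C1*exp(-4*z)


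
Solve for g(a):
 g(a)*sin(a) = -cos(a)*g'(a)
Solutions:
 g(a) = C1*cos(a)


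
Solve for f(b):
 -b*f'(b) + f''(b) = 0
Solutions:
 f(b) = C1 + C2*erfi(sqrt(2)*b/2)


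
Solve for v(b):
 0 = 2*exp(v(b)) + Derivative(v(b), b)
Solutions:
 v(b) = log(1/(C1 + 2*b))


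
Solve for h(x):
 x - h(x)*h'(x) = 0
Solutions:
 h(x) = -sqrt(C1 + x^2)
 h(x) = sqrt(C1 + x^2)


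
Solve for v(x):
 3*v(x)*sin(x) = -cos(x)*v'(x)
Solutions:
 v(x) = C1*cos(x)^3


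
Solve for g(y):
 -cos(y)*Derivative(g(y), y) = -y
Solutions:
 g(y) = C1 + Integral(y/cos(y), y)


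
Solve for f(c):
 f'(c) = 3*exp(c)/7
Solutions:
 f(c) = C1 + 3*exp(c)/7


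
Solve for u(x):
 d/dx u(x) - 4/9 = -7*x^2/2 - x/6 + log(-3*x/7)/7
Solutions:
 u(x) = C1 - 7*x^3/6 - x^2/12 + x*log(-x)/7 + x*(-9*log(7) + 9*log(3) + 19)/63


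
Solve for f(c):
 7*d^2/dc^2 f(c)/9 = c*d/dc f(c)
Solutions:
 f(c) = C1 + C2*erfi(3*sqrt(14)*c/14)


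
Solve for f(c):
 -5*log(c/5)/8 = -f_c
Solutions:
 f(c) = C1 + 5*c*log(c)/8 - 5*c*log(5)/8 - 5*c/8


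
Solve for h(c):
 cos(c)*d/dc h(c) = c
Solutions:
 h(c) = C1 + Integral(c/cos(c), c)


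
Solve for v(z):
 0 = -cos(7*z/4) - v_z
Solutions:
 v(z) = C1 - 4*sin(7*z/4)/7


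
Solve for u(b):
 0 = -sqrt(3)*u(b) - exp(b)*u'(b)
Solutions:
 u(b) = C1*exp(sqrt(3)*exp(-b))


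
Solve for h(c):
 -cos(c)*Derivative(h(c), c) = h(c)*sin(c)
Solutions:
 h(c) = C1*cos(c)


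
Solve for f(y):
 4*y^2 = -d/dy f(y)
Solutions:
 f(y) = C1 - 4*y^3/3


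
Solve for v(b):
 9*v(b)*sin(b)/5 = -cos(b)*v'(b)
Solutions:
 v(b) = C1*cos(b)^(9/5)


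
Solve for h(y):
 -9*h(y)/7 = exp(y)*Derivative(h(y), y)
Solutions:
 h(y) = C1*exp(9*exp(-y)/7)


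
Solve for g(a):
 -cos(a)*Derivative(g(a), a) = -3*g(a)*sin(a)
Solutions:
 g(a) = C1/cos(a)^3


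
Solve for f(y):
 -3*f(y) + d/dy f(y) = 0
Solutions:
 f(y) = C1*exp(3*y)


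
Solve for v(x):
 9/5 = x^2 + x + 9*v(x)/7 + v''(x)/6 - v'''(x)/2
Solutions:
 v(x) = C1*exp(x*(-7^(2/3)*(405*sqrt(263) + 6568)^(1/3) - 7*7^(1/3)/(405*sqrt(263) + 6568)^(1/3) + 14)/126)*sin(sqrt(3)*7^(1/3)*x*(-7^(1/3)*(405*sqrt(263) + 6568)^(1/3) + 7/(405*sqrt(263) + 6568)^(1/3))/126) + C2*exp(x*(-7^(2/3)*(405*sqrt(263) + 6568)^(1/3) - 7*7^(1/3)/(405*sqrt(263) + 6568)^(1/3) + 14)/126)*cos(sqrt(3)*7^(1/3)*x*(-7^(1/3)*(405*sqrt(263) + 6568)^(1/3) + 7/(405*sqrt(263) + 6568)^(1/3))/126) + C3*exp(x*(7*7^(1/3)/(405*sqrt(263) + 6568)^(1/3) + 7 + 7^(2/3)*(405*sqrt(263) + 6568)^(1/3))/63) - 7*x^2/9 - 7*x/9 + 1946/1215


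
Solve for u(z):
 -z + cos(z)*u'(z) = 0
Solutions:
 u(z) = C1 + Integral(z/cos(z), z)


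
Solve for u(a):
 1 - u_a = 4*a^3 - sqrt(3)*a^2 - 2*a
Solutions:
 u(a) = C1 - a^4 + sqrt(3)*a^3/3 + a^2 + a


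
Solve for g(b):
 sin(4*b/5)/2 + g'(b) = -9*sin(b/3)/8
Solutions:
 g(b) = C1 + 27*cos(b/3)/8 + 5*cos(4*b/5)/8


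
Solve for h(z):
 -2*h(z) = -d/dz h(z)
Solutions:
 h(z) = C1*exp(2*z)


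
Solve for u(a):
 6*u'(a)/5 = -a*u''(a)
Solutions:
 u(a) = C1 + C2/a^(1/5)


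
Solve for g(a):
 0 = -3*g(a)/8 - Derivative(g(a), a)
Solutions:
 g(a) = C1*exp(-3*a/8)


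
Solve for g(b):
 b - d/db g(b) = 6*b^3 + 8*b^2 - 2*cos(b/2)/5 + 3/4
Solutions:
 g(b) = C1 - 3*b^4/2 - 8*b^3/3 + b^2/2 - 3*b/4 + 4*sin(b/2)/5


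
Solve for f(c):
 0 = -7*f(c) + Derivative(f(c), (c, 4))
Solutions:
 f(c) = C1*exp(-7^(1/4)*c) + C2*exp(7^(1/4)*c) + C3*sin(7^(1/4)*c) + C4*cos(7^(1/4)*c)


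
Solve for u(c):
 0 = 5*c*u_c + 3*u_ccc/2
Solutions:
 u(c) = C1 + Integral(C2*airyai(-10^(1/3)*3^(2/3)*c/3) + C3*airybi(-10^(1/3)*3^(2/3)*c/3), c)


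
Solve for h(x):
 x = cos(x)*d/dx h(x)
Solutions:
 h(x) = C1 + Integral(x/cos(x), x)


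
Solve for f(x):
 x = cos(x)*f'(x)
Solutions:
 f(x) = C1 + Integral(x/cos(x), x)


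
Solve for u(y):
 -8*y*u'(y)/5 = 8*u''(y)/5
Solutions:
 u(y) = C1 + C2*erf(sqrt(2)*y/2)


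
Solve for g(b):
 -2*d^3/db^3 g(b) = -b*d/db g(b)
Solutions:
 g(b) = C1 + Integral(C2*airyai(2^(2/3)*b/2) + C3*airybi(2^(2/3)*b/2), b)


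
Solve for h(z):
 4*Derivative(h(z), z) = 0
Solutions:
 h(z) = C1


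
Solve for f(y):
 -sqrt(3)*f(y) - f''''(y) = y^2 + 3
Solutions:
 f(y) = -sqrt(3)*y^2/3 + (C1*sin(sqrt(2)*3^(1/8)*y/2) + C2*cos(sqrt(2)*3^(1/8)*y/2))*exp(-sqrt(2)*3^(1/8)*y/2) + (C3*sin(sqrt(2)*3^(1/8)*y/2) + C4*cos(sqrt(2)*3^(1/8)*y/2))*exp(sqrt(2)*3^(1/8)*y/2) - sqrt(3)


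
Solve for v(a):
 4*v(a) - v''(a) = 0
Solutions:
 v(a) = C1*exp(-2*a) + C2*exp(2*a)


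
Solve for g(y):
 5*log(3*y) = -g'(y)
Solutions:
 g(y) = C1 - 5*y*log(y) - y*log(243) + 5*y


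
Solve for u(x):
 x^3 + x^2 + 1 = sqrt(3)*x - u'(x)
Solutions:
 u(x) = C1 - x^4/4 - x^3/3 + sqrt(3)*x^2/2 - x


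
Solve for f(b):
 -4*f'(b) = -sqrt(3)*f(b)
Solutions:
 f(b) = C1*exp(sqrt(3)*b/4)


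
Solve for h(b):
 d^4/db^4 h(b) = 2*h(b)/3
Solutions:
 h(b) = C1*exp(-2^(1/4)*3^(3/4)*b/3) + C2*exp(2^(1/4)*3^(3/4)*b/3) + C3*sin(2^(1/4)*3^(3/4)*b/3) + C4*cos(2^(1/4)*3^(3/4)*b/3)


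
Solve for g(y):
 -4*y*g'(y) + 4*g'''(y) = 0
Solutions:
 g(y) = C1 + Integral(C2*airyai(y) + C3*airybi(y), y)


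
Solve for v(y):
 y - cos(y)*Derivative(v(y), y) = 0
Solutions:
 v(y) = C1 + Integral(y/cos(y), y)


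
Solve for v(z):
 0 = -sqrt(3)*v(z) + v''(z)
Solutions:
 v(z) = C1*exp(-3^(1/4)*z) + C2*exp(3^(1/4)*z)


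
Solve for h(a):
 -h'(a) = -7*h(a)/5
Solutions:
 h(a) = C1*exp(7*a/5)


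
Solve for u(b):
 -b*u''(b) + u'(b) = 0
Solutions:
 u(b) = C1 + C2*b^2


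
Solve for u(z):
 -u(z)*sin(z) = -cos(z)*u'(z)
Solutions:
 u(z) = C1/cos(z)


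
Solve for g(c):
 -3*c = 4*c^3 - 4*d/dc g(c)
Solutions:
 g(c) = C1 + c^4/4 + 3*c^2/8


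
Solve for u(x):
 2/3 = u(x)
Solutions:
 u(x) = 2/3


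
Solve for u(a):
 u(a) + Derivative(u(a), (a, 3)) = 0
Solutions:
 u(a) = C3*exp(-a) + (C1*sin(sqrt(3)*a/2) + C2*cos(sqrt(3)*a/2))*exp(a/2)


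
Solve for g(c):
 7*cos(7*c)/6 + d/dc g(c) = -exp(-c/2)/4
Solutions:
 g(c) = C1 - sin(7*c)/6 + exp(-c/2)/2


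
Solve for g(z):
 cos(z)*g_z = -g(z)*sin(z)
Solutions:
 g(z) = C1*cos(z)


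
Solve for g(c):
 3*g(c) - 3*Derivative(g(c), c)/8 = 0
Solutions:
 g(c) = C1*exp(8*c)


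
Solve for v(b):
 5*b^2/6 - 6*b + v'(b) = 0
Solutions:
 v(b) = C1 - 5*b^3/18 + 3*b^2


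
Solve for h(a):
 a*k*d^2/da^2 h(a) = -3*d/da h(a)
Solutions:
 h(a) = C1 + a^(((re(k) - 3)*re(k) + im(k)^2)/(re(k)^2 + im(k)^2))*(C2*sin(3*log(a)*Abs(im(k))/(re(k)^2 + im(k)^2)) + C3*cos(3*log(a)*im(k)/(re(k)^2 + im(k)^2)))


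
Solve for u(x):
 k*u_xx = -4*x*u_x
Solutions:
 u(x) = C1 + C2*sqrt(k)*erf(sqrt(2)*x*sqrt(1/k))


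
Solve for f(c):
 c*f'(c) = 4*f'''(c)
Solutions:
 f(c) = C1 + Integral(C2*airyai(2^(1/3)*c/2) + C3*airybi(2^(1/3)*c/2), c)


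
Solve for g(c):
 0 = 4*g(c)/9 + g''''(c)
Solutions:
 g(c) = (C1*sin(sqrt(3)*c/3) + C2*cos(sqrt(3)*c/3))*exp(-sqrt(3)*c/3) + (C3*sin(sqrt(3)*c/3) + C4*cos(sqrt(3)*c/3))*exp(sqrt(3)*c/3)


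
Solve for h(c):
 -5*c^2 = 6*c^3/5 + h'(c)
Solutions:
 h(c) = C1 - 3*c^4/10 - 5*c^3/3


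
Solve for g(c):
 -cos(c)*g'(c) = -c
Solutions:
 g(c) = C1 + Integral(c/cos(c), c)


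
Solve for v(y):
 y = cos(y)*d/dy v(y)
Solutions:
 v(y) = C1 + Integral(y/cos(y), y)


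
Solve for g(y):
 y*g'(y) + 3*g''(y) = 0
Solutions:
 g(y) = C1 + C2*erf(sqrt(6)*y/6)


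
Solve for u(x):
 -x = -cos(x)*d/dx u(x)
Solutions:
 u(x) = C1 + Integral(x/cos(x), x)


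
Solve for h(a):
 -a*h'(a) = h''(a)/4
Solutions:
 h(a) = C1 + C2*erf(sqrt(2)*a)


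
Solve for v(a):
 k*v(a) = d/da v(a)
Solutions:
 v(a) = C1*exp(a*k)


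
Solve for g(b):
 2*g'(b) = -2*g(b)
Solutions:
 g(b) = C1*exp(-b)


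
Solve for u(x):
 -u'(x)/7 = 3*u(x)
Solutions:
 u(x) = C1*exp(-21*x)


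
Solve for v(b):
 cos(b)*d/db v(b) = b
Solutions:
 v(b) = C1 + Integral(b/cos(b), b)


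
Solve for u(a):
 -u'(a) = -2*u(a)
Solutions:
 u(a) = C1*exp(2*a)


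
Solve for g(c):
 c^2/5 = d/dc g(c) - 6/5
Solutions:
 g(c) = C1 + c^3/15 + 6*c/5


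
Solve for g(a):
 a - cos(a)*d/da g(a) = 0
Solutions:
 g(a) = C1 + Integral(a/cos(a), a)


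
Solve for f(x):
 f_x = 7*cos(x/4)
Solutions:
 f(x) = C1 + 28*sin(x/4)


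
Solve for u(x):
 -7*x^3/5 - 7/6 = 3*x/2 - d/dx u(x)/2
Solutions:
 u(x) = C1 + 7*x^4/10 + 3*x^2/2 + 7*x/3


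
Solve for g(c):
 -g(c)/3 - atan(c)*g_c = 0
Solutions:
 g(c) = C1*exp(-Integral(1/atan(c), c)/3)


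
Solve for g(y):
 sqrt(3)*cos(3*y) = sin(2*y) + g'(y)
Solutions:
 g(y) = C1 + sqrt(3)*sin(3*y)/3 + cos(2*y)/2


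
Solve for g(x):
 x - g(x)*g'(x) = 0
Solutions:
 g(x) = -sqrt(C1 + x^2)
 g(x) = sqrt(C1 + x^2)


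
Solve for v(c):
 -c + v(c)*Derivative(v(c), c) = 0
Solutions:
 v(c) = -sqrt(C1 + c^2)
 v(c) = sqrt(C1 + c^2)


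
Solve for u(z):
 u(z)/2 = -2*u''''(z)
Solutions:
 u(z) = (C1*sin(z/2) + C2*cos(z/2))*exp(-z/2) + (C3*sin(z/2) + C4*cos(z/2))*exp(z/2)


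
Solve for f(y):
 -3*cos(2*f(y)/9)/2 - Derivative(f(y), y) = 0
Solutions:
 3*y/2 - 9*log(sin(2*f(y)/9) - 1)/4 + 9*log(sin(2*f(y)/9) + 1)/4 = C1


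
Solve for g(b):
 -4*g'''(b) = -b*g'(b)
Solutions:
 g(b) = C1 + Integral(C2*airyai(2^(1/3)*b/2) + C3*airybi(2^(1/3)*b/2), b)


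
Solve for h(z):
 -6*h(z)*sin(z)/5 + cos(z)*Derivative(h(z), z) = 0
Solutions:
 h(z) = C1/cos(z)^(6/5)


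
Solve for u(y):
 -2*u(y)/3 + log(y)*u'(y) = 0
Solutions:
 u(y) = C1*exp(2*li(y)/3)


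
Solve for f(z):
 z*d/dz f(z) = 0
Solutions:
 f(z) = C1


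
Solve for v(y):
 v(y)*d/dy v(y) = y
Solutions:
 v(y) = -sqrt(C1 + y^2)
 v(y) = sqrt(C1 + y^2)


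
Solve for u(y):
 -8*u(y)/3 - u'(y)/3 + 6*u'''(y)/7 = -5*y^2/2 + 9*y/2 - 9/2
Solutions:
 u(y) = C1*exp(-42^(1/3)*y*(42^(1/3)/(sqrt(46614) + 216)^(1/3) + (sqrt(46614) + 216)^(1/3))/36)*sin(14^(1/3)*3^(1/6)*y*(-3^(2/3)*(sqrt(46614) + 216)^(1/3) + 3*14^(1/3)/(sqrt(46614) + 216)^(1/3))/36) + C2*exp(-42^(1/3)*y*(42^(1/3)/(sqrt(46614) + 216)^(1/3) + (sqrt(46614) + 216)^(1/3))/36)*cos(14^(1/3)*3^(1/6)*y*(-3^(2/3)*(sqrt(46614) + 216)^(1/3) + 3*14^(1/3)/(sqrt(46614) + 216)^(1/3))/36) + C3*exp(42^(1/3)*y*(42^(1/3)/(sqrt(46614) + 216)^(1/3) + (sqrt(46614) + 216)^(1/3))/18) + 15*y^2/16 - 123*y/64 + 987/512


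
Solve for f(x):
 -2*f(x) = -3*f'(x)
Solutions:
 f(x) = C1*exp(2*x/3)


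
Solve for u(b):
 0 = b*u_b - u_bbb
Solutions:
 u(b) = C1 + Integral(C2*airyai(b) + C3*airybi(b), b)


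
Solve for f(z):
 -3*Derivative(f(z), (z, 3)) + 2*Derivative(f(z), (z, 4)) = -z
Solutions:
 f(z) = C1 + C2*z + C3*z^2 + C4*exp(3*z/2) + z^4/72 + z^3/27


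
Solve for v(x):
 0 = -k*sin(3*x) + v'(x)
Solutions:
 v(x) = C1 - k*cos(3*x)/3


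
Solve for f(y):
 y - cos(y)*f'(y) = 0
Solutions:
 f(y) = C1 + Integral(y/cos(y), y)


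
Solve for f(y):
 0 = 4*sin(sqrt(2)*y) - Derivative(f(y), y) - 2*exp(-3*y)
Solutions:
 f(y) = C1 - 2*sqrt(2)*cos(sqrt(2)*y) + 2*exp(-3*y)/3


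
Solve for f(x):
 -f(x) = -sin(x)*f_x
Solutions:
 f(x) = C1*sqrt(cos(x) - 1)/sqrt(cos(x) + 1)


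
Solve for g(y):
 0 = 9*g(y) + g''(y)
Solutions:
 g(y) = C1*sin(3*y) + C2*cos(3*y)


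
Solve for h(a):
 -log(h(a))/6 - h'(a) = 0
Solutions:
 li(h(a)) = C1 - a/6


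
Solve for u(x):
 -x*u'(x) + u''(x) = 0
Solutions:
 u(x) = C1 + C2*erfi(sqrt(2)*x/2)


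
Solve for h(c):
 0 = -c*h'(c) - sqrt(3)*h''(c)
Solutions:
 h(c) = C1 + C2*erf(sqrt(2)*3^(3/4)*c/6)


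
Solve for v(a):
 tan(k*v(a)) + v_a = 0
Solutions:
 v(a) = Piecewise((-asin(exp(C1*k - a*k))/k + pi/k, Ne(k, 0)), (nan, True))
 v(a) = Piecewise((asin(exp(C1*k - a*k))/k, Ne(k, 0)), (nan, True))


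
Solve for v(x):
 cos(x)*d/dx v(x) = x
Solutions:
 v(x) = C1 + Integral(x/cos(x), x)


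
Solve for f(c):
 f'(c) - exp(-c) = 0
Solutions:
 f(c) = C1 - exp(-c)


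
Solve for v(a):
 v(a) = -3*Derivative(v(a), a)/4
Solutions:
 v(a) = C1*exp(-4*a/3)


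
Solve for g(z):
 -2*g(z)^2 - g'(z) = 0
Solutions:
 g(z) = 1/(C1 + 2*z)


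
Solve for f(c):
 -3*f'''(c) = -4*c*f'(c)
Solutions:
 f(c) = C1 + Integral(C2*airyai(6^(2/3)*c/3) + C3*airybi(6^(2/3)*c/3), c)


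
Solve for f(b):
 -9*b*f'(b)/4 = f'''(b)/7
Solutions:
 f(b) = C1 + Integral(C2*airyai(-126^(1/3)*b/2) + C3*airybi(-126^(1/3)*b/2), b)


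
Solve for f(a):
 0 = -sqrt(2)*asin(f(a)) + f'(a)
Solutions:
 Integral(1/asin(_y), (_y, f(a))) = C1 + sqrt(2)*a


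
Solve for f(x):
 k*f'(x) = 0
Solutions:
 f(x) = C1


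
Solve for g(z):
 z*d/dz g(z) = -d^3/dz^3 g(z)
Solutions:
 g(z) = C1 + Integral(C2*airyai(-z) + C3*airybi(-z), z)


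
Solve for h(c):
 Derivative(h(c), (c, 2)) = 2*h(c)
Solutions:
 h(c) = C1*exp(-sqrt(2)*c) + C2*exp(sqrt(2)*c)


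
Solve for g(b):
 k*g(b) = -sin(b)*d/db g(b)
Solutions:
 g(b) = C1*exp(k*(-log(cos(b) - 1) + log(cos(b) + 1))/2)


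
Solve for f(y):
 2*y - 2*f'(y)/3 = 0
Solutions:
 f(y) = C1 + 3*y^2/2


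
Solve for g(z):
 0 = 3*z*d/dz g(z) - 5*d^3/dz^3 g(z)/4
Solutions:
 g(z) = C1 + Integral(C2*airyai(12^(1/3)*5^(2/3)*z/5) + C3*airybi(12^(1/3)*5^(2/3)*z/5), z)


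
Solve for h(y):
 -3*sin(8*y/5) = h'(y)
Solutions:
 h(y) = C1 + 15*cos(8*y/5)/8


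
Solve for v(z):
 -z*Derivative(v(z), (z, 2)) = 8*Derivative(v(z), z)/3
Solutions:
 v(z) = C1 + C2/z^(5/3)


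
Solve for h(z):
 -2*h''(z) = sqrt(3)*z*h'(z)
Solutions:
 h(z) = C1 + C2*erf(3^(1/4)*z/2)


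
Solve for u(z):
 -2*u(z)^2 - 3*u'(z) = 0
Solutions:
 u(z) = 3/(C1 + 2*z)


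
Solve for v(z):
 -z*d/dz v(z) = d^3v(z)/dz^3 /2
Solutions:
 v(z) = C1 + Integral(C2*airyai(-2^(1/3)*z) + C3*airybi(-2^(1/3)*z), z)


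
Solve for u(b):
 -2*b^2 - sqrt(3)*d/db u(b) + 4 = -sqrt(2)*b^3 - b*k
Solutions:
 u(b) = C1 + sqrt(6)*b^4/12 - 2*sqrt(3)*b^3/9 + sqrt(3)*b^2*k/6 + 4*sqrt(3)*b/3


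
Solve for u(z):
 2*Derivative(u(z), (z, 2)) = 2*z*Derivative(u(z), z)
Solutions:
 u(z) = C1 + C2*erfi(sqrt(2)*z/2)


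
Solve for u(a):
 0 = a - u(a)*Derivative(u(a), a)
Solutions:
 u(a) = -sqrt(C1 + a^2)
 u(a) = sqrt(C1 + a^2)


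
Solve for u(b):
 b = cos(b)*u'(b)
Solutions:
 u(b) = C1 + Integral(b/cos(b), b)


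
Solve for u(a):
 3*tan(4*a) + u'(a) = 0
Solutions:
 u(a) = C1 + 3*log(cos(4*a))/4


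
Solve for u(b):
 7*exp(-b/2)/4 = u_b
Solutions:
 u(b) = C1 - 7*exp(-b/2)/2


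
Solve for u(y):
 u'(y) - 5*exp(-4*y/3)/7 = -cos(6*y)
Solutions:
 u(y) = C1 - sin(6*y)/6 - 15*exp(-4*y/3)/28


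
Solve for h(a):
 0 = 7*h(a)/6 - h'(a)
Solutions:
 h(a) = C1*exp(7*a/6)


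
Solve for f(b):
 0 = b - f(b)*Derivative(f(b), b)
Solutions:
 f(b) = -sqrt(C1 + b^2)
 f(b) = sqrt(C1 + b^2)


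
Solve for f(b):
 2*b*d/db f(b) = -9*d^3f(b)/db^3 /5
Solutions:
 f(b) = C1 + Integral(C2*airyai(-30^(1/3)*b/3) + C3*airybi(-30^(1/3)*b/3), b)


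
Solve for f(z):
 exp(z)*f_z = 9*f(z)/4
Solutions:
 f(z) = C1*exp(-9*exp(-z)/4)


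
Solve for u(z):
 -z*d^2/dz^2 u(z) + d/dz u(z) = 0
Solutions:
 u(z) = C1 + C2*z^2


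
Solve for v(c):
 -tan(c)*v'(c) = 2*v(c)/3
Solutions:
 v(c) = C1/sin(c)^(2/3)


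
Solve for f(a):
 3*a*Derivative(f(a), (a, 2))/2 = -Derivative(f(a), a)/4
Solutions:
 f(a) = C1 + C2*a^(5/6)


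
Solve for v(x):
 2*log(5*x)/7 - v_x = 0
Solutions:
 v(x) = C1 + 2*x*log(x)/7 - 2*x/7 + 2*x*log(5)/7


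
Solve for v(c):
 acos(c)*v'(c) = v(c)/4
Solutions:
 v(c) = C1*exp(Integral(1/acos(c), c)/4)


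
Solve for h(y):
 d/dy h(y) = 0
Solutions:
 h(y) = C1


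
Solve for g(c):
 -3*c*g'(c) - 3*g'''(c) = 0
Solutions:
 g(c) = C1 + Integral(C2*airyai(-c) + C3*airybi(-c), c)


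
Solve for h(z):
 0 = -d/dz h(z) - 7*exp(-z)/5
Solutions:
 h(z) = C1 + 7*exp(-z)/5


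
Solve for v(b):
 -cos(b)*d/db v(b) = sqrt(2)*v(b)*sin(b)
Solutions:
 v(b) = C1*cos(b)^(sqrt(2))


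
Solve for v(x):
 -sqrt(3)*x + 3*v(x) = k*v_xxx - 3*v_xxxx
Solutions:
 v(x) = C1*exp(x*(k - sqrt(k^2 + 6*12^(1/3)*(k^2 + sqrt(k^4 - 768))^(1/3) + 48*18^(1/3)/(k^2 + sqrt(k^4 - 768))^(1/3)) - sqrt(2)*sqrt(-k^3/sqrt(k^2 + 6*12^(1/3)*(k^2 + sqrt(k^4 - 768))^(1/3) + 48*18^(1/3)/(k^2 + sqrt(k^4 - 768))^(1/3)) + k^2 - 3*12^(1/3)*(k^2 + sqrt(k^4 - 768))^(1/3) - 24*18^(1/3)/(k^2 + sqrt(k^4 - 768))^(1/3)))/12) + C2*exp(x*(k - sqrt(k^2 + 6*12^(1/3)*(k^2 + sqrt(k^4 - 768))^(1/3) + 48*18^(1/3)/(k^2 + sqrt(k^4 - 768))^(1/3)) + sqrt(2)*sqrt(-k^3/sqrt(k^2 + 6*12^(1/3)*(k^2 + sqrt(k^4 - 768))^(1/3) + 48*18^(1/3)/(k^2 + sqrt(k^4 - 768))^(1/3)) + k^2 - 3*12^(1/3)*(k^2 + sqrt(k^4 - 768))^(1/3) - 24*18^(1/3)/(k^2 + sqrt(k^4 - 768))^(1/3)))/12) + C3*exp(x*(k + sqrt(k^2 + 6*12^(1/3)*(k^2 + sqrt(k^4 - 768))^(1/3) + 48*18^(1/3)/(k^2 + sqrt(k^4 - 768))^(1/3)) - sqrt(2)*sqrt(k^3/sqrt(k^2 + 6*12^(1/3)*(k^2 + sqrt(k^4 - 768))^(1/3) + 48*18^(1/3)/(k^2 + sqrt(k^4 - 768))^(1/3)) + k^2 - 3*12^(1/3)*(k^2 + sqrt(k^4 - 768))^(1/3) - 24*18^(1/3)/(k^2 + sqrt(k^4 - 768))^(1/3)))/12) + C4*exp(x*(k + sqrt(k^2 + 6*12^(1/3)*(k^2 + sqrt(k^4 - 768))^(1/3) + 48*18^(1/3)/(k^2 + sqrt(k^4 - 768))^(1/3)) + sqrt(2)*sqrt(k^3/sqrt(k^2 + 6*12^(1/3)*(k^2 + sqrt(k^4 - 768))^(1/3) + 48*18^(1/3)/(k^2 + sqrt(k^4 - 768))^(1/3)) + k^2 - 3*12^(1/3)*(k^2 + sqrt(k^4 - 768))^(1/3) - 24*18^(1/3)/(k^2 + sqrt(k^4 - 768))^(1/3)))/12) + sqrt(3)*x/3


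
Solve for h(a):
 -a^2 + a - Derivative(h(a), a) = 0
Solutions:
 h(a) = C1 - a^3/3 + a^2/2


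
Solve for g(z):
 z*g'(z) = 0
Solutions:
 g(z) = C1


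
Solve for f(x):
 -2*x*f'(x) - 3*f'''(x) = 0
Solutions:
 f(x) = C1 + Integral(C2*airyai(-2^(1/3)*3^(2/3)*x/3) + C3*airybi(-2^(1/3)*3^(2/3)*x/3), x)


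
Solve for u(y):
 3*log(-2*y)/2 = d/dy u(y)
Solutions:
 u(y) = C1 + 3*y*log(-y)/2 + 3*y*(-1 + log(2))/2


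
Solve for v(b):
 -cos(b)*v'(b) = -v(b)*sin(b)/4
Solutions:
 v(b) = C1/cos(b)^(1/4)


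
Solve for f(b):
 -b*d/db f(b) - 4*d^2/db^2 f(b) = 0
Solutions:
 f(b) = C1 + C2*erf(sqrt(2)*b/4)


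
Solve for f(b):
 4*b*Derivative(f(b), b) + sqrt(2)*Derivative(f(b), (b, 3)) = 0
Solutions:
 f(b) = C1 + Integral(C2*airyai(-sqrt(2)*b) + C3*airybi(-sqrt(2)*b), b)


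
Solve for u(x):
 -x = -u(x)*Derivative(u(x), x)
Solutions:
 u(x) = -sqrt(C1 + x^2)
 u(x) = sqrt(C1 + x^2)


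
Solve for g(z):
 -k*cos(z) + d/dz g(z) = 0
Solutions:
 g(z) = C1 + k*sin(z)


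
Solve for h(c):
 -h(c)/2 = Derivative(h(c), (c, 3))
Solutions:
 h(c) = C3*exp(-2^(2/3)*c/2) + (C1*sin(2^(2/3)*sqrt(3)*c/4) + C2*cos(2^(2/3)*sqrt(3)*c/4))*exp(2^(2/3)*c/4)


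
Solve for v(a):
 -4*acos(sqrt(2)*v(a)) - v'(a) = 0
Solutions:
 Integral(1/acos(sqrt(2)*_y), (_y, v(a))) = C1 - 4*a


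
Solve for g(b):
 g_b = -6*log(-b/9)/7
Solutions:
 g(b) = C1 - 6*b*log(-b)/7 + 6*b*(1 + 2*log(3))/7


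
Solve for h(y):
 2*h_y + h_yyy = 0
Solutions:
 h(y) = C1 + C2*sin(sqrt(2)*y) + C3*cos(sqrt(2)*y)


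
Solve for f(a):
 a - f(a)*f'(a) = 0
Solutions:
 f(a) = -sqrt(C1 + a^2)
 f(a) = sqrt(C1 + a^2)


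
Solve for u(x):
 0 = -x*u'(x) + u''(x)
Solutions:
 u(x) = C1 + C2*erfi(sqrt(2)*x/2)


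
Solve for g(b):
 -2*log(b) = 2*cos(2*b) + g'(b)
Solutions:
 g(b) = C1 - 2*b*log(b) + 2*b - sin(2*b)


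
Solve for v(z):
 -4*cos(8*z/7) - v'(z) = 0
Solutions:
 v(z) = C1 - 7*sin(8*z/7)/2


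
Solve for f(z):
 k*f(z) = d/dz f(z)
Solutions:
 f(z) = C1*exp(k*z)


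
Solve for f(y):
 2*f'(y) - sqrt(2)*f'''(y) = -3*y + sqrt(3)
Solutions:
 f(y) = C1 + C2*exp(-2^(1/4)*y) + C3*exp(2^(1/4)*y) - 3*y^2/4 + sqrt(3)*y/2


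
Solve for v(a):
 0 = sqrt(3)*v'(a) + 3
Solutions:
 v(a) = C1 - sqrt(3)*a


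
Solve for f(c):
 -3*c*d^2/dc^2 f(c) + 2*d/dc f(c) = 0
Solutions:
 f(c) = C1 + C2*c^(5/3)


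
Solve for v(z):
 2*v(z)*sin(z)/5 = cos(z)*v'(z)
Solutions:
 v(z) = C1/cos(z)^(2/5)


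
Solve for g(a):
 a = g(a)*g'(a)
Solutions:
 g(a) = -sqrt(C1 + a^2)
 g(a) = sqrt(C1 + a^2)


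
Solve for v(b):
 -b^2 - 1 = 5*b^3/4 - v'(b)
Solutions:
 v(b) = C1 + 5*b^4/16 + b^3/3 + b


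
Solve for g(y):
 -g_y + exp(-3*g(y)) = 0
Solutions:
 g(y) = log(C1 + 3*y)/3
 g(y) = log((-3^(1/3) - 3^(5/6)*I)*(C1 + y)^(1/3)/2)
 g(y) = log((-3^(1/3) + 3^(5/6)*I)*(C1 + y)^(1/3)/2)


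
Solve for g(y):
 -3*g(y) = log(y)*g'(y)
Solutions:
 g(y) = C1*exp(-3*li(y))


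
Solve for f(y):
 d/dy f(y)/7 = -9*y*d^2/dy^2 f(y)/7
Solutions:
 f(y) = C1 + C2*y^(8/9)


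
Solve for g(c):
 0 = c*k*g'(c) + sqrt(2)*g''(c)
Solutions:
 g(c) = Piecewise((-2^(3/4)*sqrt(pi)*C1*erf(2^(1/4)*c*sqrt(k)/2)/(2*sqrt(k)) - C2, (k > 0) | (k < 0)), (-C1*c - C2, True))


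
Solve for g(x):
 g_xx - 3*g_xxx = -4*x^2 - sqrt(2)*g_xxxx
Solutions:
 g(x) = C1 + C2*x + C3*exp(sqrt(2)*x*(3 - sqrt(9 - 4*sqrt(2)))/4) + C4*exp(sqrt(2)*x*(sqrt(9 - 4*sqrt(2)) + 3)/4) - x^4/3 - 4*x^3 + 4*x^2*(-9 + sqrt(2))


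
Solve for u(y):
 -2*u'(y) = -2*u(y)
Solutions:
 u(y) = C1*exp(y)


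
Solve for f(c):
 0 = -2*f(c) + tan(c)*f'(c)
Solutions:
 f(c) = C1*sin(c)^2


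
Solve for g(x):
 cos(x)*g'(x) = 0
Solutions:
 g(x) = C1


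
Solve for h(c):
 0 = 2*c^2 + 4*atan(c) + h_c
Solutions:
 h(c) = C1 - 2*c^3/3 - 4*c*atan(c) + 2*log(c^2 + 1)


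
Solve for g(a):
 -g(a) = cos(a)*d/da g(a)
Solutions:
 g(a) = C1*sqrt(sin(a) - 1)/sqrt(sin(a) + 1)


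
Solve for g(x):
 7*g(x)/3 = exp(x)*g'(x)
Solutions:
 g(x) = C1*exp(-7*exp(-x)/3)


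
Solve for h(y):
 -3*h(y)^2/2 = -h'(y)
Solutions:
 h(y) = -2/(C1 + 3*y)


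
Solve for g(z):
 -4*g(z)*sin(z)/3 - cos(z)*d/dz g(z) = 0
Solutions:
 g(z) = C1*cos(z)^(4/3)


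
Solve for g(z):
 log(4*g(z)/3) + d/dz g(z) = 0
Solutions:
 Integral(1/(log(_y) - log(3) + 2*log(2)), (_y, g(z))) = C1 - z


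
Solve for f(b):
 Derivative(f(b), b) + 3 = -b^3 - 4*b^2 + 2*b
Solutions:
 f(b) = C1 - b^4/4 - 4*b^3/3 + b^2 - 3*b


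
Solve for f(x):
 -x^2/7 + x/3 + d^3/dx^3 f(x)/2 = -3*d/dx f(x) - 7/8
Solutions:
 f(x) = C1 + C2*sin(sqrt(6)*x) + C3*cos(sqrt(6)*x) + x^3/63 - x^2/18 - 155*x/504


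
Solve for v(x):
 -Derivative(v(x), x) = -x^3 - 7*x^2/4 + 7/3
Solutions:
 v(x) = C1 + x^4/4 + 7*x^3/12 - 7*x/3


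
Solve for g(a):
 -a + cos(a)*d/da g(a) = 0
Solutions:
 g(a) = C1 + Integral(a/cos(a), a)


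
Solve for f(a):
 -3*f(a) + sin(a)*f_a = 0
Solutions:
 f(a) = C1*(cos(a) - 1)^(3/2)/(cos(a) + 1)^(3/2)


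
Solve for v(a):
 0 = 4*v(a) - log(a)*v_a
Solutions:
 v(a) = C1*exp(4*li(a))


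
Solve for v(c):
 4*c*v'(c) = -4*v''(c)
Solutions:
 v(c) = C1 + C2*erf(sqrt(2)*c/2)


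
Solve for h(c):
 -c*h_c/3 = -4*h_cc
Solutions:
 h(c) = C1 + C2*erfi(sqrt(6)*c/12)


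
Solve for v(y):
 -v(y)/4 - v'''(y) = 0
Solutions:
 v(y) = C3*exp(-2^(1/3)*y/2) + (C1*sin(2^(1/3)*sqrt(3)*y/4) + C2*cos(2^(1/3)*sqrt(3)*y/4))*exp(2^(1/3)*y/4)


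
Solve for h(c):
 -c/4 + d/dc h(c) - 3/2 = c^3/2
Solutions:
 h(c) = C1 + c^4/8 + c^2/8 + 3*c/2


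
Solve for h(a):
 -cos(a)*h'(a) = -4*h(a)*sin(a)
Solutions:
 h(a) = C1/cos(a)^4


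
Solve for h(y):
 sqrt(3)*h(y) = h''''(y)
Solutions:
 h(y) = C1*exp(-3^(1/8)*y) + C2*exp(3^(1/8)*y) + C3*sin(3^(1/8)*y) + C4*cos(3^(1/8)*y)


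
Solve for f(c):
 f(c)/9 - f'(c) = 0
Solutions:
 f(c) = C1*exp(c/9)


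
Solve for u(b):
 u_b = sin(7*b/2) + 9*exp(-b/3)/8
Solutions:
 u(b) = C1 - 2*cos(7*b/2)/7 - 27*exp(-b/3)/8


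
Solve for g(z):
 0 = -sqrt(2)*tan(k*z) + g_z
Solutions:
 g(z) = C1 + sqrt(2)*Piecewise((-log(cos(k*z))/k, Ne(k, 0)), (0, True))


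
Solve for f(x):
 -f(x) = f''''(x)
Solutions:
 f(x) = (C1*sin(sqrt(2)*x/2) + C2*cos(sqrt(2)*x/2))*exp(-sqrt(2)*x/2) + (C3*sin(sqrt(2)*x/2) + C4*cos(sqrt(2)*x/2))*exp(sqrt(2)*x/2)


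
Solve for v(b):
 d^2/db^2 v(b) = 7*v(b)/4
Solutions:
 v(b) = C1*exp(-sqrt(7)*b/2) + C2*exp(sqrt(7)*b/2)


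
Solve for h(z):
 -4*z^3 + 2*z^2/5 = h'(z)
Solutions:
 h(z) = C1 - z^4 + 2*z^3/15


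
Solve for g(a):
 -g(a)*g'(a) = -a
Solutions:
 g(a) = -sqrt(C1 + a^2)
 g(a) = sqrt(C1 + a^2)


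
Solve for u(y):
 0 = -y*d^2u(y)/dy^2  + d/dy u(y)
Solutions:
 u(y) = C1 + C2*y^2


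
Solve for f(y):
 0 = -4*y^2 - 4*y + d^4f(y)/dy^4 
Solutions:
 f(y) = C1 + C2*y + C3*y^2 + C4*y^3 + y^6/90 + y^5/30


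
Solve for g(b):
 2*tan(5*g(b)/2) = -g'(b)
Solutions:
 g(b) = -2*asin(C1*exp(-5*b))/5 + 2*pi/5
 g(b) = 2*asin(C1*exp(-5*b))/5


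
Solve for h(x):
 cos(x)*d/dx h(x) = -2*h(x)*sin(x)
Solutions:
 h(x) = C1*cos(x)^2


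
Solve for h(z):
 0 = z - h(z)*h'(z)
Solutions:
 h(z) = -sqrt(C1 + z^2)
 h(z) = sqrt(C1 + z^2)


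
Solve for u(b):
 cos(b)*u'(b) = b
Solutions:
 u(b) = C1 + Integral(b/cos(b), b)


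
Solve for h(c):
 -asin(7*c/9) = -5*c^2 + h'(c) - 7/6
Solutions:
 h(c) = C1 + 5*c^3/3 - c*asin(7*c/9) + 7*c/6 - sqrt(81 - 49*c^2)/7


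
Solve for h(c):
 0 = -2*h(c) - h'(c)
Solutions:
 h(c) = C1*exp(-2*c)


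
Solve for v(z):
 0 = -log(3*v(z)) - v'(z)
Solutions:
 Integral(1/(log(_y) + log(3)), (_y, v(z))) = C1 - z


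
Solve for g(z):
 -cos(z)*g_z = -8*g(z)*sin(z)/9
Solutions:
 g(z) = C1/cos(z)^(8/9)


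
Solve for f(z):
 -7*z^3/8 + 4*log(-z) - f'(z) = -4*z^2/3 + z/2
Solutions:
 f(z) = C1 - 7*z^4/32 + 4*z^3/9 - z^2/4 + 4*z*log(-z) - 4*z


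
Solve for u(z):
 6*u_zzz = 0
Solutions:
 u(z) = C1 + C2*z + C3*z^2


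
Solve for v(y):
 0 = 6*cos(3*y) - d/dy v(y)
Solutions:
 v(y) = C1 + 2*sin(3*y)


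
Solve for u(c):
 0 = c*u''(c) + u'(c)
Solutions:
 u(c) = C1 + C2*log(c)


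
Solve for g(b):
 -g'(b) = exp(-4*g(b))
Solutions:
 g(b) = log(-I*(C1 - 4*b)^(1/4))
 g(b) = log(I*(C1 - 4*b)^(1/4))
 g(b) = log(-(C1 - 4*b)^(1/4))
 g(b) = log(C1 - 4*b)/4
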